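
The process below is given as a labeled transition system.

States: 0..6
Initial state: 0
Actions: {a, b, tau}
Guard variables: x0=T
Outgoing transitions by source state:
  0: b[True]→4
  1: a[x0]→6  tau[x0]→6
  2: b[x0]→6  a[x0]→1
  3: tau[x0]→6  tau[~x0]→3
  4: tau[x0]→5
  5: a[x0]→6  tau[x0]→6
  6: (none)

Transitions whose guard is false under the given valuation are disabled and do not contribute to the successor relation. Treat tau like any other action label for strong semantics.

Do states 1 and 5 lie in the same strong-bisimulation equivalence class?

Answer: BISIMILAR

Analysis:
Bisimulation quotient by refinement:
  P[0] = {{0,1,2,3,4,5,6}}
  P[1] = {{0},{1,5},{2},{3,4},{6}}
  P[2] = {{0},{1,5},{2},{3},{4},{6}}
Fixed point at round 3; 6 class(es).
class of 1: {1,5}; class of 5: {1,5}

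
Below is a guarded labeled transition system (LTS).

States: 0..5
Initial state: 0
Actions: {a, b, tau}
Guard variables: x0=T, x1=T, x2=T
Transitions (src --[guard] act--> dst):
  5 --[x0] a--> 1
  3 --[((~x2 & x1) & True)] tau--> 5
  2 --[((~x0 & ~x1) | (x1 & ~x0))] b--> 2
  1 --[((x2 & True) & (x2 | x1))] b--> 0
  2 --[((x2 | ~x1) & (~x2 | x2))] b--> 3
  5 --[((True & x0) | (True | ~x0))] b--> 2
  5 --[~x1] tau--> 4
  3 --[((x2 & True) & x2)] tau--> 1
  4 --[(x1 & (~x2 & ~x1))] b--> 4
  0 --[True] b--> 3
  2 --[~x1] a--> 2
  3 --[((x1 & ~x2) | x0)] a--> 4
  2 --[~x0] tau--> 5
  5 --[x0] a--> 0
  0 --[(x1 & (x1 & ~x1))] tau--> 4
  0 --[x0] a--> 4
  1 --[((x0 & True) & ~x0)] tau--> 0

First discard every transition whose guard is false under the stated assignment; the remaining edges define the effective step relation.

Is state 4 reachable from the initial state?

After dropping false guards: 9 live edges.
Layer 0: {0}
Layer 1: {3,4}  total {0,3,4}
Layer 2: {1}  total {0,1,3,4}
Reachable = {0,1,3,4}
witness 4: a

Answer: REACHABLE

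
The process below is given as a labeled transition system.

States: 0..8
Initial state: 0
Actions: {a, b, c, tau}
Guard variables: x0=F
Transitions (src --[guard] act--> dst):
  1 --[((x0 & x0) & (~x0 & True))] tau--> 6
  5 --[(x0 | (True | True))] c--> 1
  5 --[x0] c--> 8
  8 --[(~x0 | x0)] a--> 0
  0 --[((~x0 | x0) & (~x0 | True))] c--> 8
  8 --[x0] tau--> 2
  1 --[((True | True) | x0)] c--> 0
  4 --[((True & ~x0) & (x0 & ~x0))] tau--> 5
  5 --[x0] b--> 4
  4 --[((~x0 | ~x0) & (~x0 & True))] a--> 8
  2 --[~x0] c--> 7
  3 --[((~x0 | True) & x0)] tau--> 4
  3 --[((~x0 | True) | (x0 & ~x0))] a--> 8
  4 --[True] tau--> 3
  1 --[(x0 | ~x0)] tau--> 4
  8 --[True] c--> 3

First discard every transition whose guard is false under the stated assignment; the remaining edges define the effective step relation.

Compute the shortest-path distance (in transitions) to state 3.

Answer: 2

Analysis:
Layered search for 3:
  depth 0: {0}
  depth 1: {8}
  depth 2: {3}
first hit 3 at d=2 via c·c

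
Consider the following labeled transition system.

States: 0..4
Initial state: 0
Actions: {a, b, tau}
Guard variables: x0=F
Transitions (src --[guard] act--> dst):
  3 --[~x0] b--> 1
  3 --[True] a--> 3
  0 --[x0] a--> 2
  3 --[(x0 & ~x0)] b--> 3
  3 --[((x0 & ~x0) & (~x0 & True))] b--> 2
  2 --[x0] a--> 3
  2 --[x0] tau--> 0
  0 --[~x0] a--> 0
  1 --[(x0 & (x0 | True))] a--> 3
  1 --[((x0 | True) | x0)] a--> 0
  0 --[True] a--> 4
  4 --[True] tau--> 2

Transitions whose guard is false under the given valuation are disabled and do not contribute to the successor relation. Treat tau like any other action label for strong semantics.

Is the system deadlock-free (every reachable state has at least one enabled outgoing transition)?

R = {0,2,4}
  0: a→0  a→4  [deg 2]
  2: ∅  [STUCK]
  4: tau→2  [deg 1]
witness 2: a·tau

Answer: DEADLOCK at state 2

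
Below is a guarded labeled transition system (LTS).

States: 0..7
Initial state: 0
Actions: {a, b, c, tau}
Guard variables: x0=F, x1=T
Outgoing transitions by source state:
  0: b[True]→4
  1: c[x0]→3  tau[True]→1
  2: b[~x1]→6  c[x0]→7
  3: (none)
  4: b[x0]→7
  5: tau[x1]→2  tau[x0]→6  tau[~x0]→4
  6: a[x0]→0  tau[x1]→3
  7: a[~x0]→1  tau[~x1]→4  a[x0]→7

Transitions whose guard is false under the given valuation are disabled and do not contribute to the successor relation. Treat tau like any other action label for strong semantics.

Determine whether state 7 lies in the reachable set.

Answer: UNREACHABLE

Trace:
Guard filter leaves 6 enabled edge(s).
Layer 0: {0}
Layer 1: {4}  now seen {0,4}
Reach set: {0,4}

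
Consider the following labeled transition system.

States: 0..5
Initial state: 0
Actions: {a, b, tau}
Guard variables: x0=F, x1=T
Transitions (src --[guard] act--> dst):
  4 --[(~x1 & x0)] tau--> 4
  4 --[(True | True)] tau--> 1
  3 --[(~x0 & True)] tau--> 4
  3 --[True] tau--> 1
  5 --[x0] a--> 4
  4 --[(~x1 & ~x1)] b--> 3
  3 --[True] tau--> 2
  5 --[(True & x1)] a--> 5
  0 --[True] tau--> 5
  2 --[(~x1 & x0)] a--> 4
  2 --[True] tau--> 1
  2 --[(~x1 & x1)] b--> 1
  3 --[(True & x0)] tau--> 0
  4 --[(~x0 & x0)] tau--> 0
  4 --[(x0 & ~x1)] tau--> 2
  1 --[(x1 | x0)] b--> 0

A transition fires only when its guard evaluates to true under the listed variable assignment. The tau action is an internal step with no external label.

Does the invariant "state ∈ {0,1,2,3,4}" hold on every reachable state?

Answer: INVARIANT VIOLATED at state 5

Working:
Inv-set: {0,1,2,3,4}
R = {0,5}
  0: ok
  5: ✗ unsafe
counterexample path to 5: tau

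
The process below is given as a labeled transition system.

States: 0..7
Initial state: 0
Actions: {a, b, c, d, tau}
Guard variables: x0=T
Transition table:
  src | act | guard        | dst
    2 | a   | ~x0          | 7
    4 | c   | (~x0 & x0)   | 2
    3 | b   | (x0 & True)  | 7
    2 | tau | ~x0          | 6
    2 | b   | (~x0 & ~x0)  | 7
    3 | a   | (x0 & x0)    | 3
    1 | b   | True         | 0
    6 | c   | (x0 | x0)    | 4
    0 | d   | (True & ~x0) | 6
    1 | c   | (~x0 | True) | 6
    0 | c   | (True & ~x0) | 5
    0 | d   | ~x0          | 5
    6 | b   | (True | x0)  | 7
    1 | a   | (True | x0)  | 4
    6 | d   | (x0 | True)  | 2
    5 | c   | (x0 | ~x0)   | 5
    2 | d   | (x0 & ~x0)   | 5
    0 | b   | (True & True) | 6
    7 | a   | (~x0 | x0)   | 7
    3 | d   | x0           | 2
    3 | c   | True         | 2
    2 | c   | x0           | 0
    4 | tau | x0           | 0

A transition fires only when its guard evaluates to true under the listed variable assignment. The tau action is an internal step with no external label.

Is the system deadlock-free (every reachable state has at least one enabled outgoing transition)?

Reachable = {0,2,4,6,7}
  0: b→6  [1 exit(s)]
  2: c→0  [1 exit(s)]
  4: tau→0  [1 exit(s)]
  6: b→7  c→4  d→2  [3 exit(s)]
  7: a→7  [1 exit(s)]

Answer: DEADLOCK-FREE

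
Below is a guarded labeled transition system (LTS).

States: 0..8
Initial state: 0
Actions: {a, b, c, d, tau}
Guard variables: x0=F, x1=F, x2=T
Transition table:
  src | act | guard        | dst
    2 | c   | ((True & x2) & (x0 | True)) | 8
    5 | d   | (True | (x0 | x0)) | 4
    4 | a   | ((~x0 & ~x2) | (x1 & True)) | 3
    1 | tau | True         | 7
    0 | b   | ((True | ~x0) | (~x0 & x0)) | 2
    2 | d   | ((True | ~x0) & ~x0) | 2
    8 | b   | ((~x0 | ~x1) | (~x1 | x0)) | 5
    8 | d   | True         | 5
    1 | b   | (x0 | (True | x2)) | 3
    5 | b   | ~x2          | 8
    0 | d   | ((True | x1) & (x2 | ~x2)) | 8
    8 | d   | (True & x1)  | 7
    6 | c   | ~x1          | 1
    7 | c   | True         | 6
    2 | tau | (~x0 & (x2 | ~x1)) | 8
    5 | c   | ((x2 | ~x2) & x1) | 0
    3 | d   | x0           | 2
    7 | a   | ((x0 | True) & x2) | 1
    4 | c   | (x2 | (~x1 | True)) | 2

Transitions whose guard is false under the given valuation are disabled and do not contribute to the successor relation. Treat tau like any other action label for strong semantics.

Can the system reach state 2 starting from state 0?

Guard filter leaves 14 enabled edge(s).
L0 = {0}
L1 = {2,8}  cumulative {0,2,8}
L2 = {5}  cumulative {0,2,5,8}
L3 = {4}  cumulative {0,2,4,5,8}
R = {0,2,4,5,8}
Path to 2: b

Answer: REACHABLE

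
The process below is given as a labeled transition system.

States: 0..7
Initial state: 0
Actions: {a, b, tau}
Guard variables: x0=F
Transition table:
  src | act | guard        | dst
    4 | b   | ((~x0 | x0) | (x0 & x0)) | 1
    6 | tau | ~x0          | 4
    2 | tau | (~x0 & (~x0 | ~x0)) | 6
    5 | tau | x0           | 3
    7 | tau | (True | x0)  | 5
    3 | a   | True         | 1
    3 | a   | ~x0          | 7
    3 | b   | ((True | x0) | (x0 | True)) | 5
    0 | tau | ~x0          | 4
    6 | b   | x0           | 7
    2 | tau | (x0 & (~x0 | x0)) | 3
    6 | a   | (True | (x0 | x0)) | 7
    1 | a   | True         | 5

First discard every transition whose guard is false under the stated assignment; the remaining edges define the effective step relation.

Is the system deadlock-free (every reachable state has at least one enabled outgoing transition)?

Reachable = {0,1,4,5}
  0: tau→4  [1 exit(s)]
  1: a→5  [1 exit(s)]
  4: b→1  [1 exit(s)]
  5: ∅  [no exit]
witness 5: tau·b·a

Answer: DEADLOCK at state 5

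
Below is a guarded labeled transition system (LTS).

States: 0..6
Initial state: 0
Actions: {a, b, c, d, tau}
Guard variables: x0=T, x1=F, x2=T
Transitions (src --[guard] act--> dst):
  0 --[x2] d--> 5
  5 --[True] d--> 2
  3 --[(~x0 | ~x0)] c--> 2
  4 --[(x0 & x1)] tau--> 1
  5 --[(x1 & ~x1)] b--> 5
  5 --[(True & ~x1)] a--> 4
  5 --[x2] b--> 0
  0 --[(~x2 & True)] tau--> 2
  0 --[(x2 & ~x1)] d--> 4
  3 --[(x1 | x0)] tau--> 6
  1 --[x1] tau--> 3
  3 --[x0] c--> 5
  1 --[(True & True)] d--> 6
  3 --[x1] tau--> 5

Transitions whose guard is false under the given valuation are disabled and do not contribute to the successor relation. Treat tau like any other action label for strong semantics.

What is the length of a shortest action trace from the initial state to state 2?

Answer: 2

Trace:
Breadth-first toward 2:
  L0 = {0}
  L1 = {4,5}
  L2 = {2}
depth(2)=2, e.g. d·d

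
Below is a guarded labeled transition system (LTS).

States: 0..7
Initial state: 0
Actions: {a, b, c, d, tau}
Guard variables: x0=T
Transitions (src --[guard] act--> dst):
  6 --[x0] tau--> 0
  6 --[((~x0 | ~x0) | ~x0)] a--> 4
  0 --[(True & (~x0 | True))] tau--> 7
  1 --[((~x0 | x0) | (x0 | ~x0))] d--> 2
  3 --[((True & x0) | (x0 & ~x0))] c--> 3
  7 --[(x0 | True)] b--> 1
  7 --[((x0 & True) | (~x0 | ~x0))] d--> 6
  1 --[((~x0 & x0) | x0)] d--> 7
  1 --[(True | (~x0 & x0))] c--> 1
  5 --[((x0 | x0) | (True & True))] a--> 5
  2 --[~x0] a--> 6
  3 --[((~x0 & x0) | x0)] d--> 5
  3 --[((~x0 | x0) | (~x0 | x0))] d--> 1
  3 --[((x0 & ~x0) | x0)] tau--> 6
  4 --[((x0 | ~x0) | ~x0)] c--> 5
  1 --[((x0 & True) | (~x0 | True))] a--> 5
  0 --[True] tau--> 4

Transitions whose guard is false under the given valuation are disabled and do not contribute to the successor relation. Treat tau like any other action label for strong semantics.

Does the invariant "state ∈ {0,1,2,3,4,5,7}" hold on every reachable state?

Answer: INVARIANT VIOLATED at state 6

Trace:
Allowed set {0,1,2,3,4,5,7}
Reach set: {0,1,2,4,5,6,7}
  0: ok
  1: ok
  2: ok
  4: ok
  5: ok
  6: outside
  7: ok
reach 6 via tau·d — violates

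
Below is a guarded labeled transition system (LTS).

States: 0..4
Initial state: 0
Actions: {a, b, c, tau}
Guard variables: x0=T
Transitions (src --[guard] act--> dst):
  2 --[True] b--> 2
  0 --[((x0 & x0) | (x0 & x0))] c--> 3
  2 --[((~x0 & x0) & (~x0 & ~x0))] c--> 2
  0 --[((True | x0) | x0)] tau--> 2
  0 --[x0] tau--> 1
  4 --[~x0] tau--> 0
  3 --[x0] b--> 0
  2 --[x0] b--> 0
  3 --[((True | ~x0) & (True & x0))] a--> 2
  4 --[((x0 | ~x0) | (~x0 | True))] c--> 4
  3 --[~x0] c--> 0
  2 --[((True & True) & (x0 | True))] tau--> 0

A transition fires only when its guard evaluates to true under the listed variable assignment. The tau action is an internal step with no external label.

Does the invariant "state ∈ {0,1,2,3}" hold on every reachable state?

Answer: INVARIANT HOLDS

Analysis:
Allowed set {0,1,2,3}
R = {0,1,2,3}
  0: safe
  1: safe
  2: safe
  3: safe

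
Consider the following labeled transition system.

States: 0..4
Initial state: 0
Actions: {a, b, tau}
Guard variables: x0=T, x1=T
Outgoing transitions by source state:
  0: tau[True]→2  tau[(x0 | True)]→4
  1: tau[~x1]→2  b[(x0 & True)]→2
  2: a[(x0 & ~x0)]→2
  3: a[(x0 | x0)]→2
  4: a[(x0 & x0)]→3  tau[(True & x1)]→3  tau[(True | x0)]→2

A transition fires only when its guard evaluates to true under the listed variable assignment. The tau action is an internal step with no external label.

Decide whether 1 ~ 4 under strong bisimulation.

Bisimulation quotient by refinement:
  round 0: {{0,1,2,3,4}}
  round 1: {{0},{1},{2},{3},{4}}
5 equivalence class(es) (converged in 2)
1∈{1}, 4∈{4}

Answer: NOT BISIMILAR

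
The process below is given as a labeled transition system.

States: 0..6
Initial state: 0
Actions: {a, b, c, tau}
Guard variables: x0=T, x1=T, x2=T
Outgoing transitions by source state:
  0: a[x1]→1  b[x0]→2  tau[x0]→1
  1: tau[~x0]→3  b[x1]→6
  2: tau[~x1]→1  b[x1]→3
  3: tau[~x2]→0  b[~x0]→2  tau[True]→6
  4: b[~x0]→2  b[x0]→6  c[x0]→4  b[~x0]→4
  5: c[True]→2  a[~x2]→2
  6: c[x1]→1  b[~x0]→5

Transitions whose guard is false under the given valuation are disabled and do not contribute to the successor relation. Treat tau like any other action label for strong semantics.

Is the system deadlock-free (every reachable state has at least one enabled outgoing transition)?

Answer: DEADLOCK-FREE

Working:
R = {0,1,2,3,6}
  0: a→1  b→2  tau→1  [deg 3]
  1: b→6  [deg 1]
  2: b→3  [deg 1]
  3: tau→6  [deg 1]
  6: c→1  [deg 1]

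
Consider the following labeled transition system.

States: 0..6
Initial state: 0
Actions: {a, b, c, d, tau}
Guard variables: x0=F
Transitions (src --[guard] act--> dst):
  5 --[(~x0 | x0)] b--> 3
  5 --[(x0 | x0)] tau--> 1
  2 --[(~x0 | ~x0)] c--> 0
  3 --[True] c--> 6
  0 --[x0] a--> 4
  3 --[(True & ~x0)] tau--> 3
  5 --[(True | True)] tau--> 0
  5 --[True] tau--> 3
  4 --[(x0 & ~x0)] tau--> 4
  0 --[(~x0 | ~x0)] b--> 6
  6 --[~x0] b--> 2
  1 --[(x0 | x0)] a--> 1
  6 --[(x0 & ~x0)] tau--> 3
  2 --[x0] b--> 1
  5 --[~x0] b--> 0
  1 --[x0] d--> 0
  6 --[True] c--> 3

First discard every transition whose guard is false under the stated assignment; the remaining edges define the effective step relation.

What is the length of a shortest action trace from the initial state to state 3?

Answer: 2

Trace:
Breadth-first toward 3:
  L0 = {0}
  L1 = {6}
  L2 = {2,3}
depth(3)=2, e.g. b·c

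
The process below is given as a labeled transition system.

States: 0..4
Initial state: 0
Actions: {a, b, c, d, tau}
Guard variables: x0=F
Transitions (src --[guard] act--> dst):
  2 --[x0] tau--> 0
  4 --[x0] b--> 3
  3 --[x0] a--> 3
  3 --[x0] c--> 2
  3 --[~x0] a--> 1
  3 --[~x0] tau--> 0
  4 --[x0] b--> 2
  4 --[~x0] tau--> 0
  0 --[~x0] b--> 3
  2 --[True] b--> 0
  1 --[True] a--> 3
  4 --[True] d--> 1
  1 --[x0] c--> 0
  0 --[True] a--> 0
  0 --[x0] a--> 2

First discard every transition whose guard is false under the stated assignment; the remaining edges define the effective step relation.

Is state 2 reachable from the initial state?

Answer: UNREACHABLE

Working:
After dropping false guards: 8 live edges.
L0 = {0}
L1 = {3}  total {0,3}
L2 = {1}  total {0,1,3}
Reachable = {0,1,3}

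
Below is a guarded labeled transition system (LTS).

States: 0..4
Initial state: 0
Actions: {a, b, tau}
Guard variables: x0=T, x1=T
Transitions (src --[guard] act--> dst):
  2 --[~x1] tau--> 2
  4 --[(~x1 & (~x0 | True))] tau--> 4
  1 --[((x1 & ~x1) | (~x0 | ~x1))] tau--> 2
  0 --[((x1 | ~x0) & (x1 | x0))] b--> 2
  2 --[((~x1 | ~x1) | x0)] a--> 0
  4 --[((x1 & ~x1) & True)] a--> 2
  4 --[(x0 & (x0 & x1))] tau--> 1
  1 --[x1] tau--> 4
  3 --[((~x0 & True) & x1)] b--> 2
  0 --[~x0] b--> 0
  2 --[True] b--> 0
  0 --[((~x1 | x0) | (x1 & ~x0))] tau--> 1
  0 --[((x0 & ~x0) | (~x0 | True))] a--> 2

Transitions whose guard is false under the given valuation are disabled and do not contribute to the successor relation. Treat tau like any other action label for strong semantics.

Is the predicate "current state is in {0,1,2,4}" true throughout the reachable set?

Inv-set: {0,1,2,4}
Reach set: {0,1,2,4}
  0: safe
  1: safe
  2: safe
  4: safe

Answer: INVARIANT HOLDS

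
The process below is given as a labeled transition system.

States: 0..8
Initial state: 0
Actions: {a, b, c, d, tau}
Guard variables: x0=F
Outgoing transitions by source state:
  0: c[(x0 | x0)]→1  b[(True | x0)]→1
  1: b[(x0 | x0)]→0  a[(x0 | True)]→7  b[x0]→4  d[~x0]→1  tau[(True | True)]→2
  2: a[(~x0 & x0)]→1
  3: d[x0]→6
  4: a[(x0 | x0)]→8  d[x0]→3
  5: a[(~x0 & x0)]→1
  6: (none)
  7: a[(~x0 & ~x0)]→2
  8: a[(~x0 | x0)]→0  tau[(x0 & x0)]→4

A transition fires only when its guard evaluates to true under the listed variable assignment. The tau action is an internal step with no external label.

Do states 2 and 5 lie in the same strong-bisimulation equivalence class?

Answer: BISIMILAR

Trace:
Compute ~ classes (split until stable):
  round 0: {{0,1,2,3,4,5,6,7,8}}
  round 1: {{0},{1},{2,3,4,5,6},{7,8}}
  round 2: {{0},{1},{2,3,4,5,6},{7},{8}}
5 equivalence class(es) (converged in 3)
2∈{2,3,4,5,6}, 5∈{2,3,4,5,6}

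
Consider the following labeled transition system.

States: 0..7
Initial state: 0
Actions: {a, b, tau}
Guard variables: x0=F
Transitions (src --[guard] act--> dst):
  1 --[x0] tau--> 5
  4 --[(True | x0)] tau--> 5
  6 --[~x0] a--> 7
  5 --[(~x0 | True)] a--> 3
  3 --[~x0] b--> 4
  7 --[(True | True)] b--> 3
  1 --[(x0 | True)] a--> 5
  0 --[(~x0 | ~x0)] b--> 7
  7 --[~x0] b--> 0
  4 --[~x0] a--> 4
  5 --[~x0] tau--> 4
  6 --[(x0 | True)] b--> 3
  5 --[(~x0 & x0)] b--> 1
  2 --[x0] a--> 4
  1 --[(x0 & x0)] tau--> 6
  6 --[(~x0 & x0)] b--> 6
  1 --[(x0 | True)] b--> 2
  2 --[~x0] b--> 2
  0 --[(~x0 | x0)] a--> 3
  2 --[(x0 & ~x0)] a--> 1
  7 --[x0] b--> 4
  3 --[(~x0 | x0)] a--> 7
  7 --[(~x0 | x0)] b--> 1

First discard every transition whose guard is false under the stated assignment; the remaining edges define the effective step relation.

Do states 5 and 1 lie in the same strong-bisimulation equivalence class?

Bisimulation quotient by refinement:
  round 0: {{0,1,2,3,4,5,6,7}}
  round 1: {{0,1,3,6},{2,7},{4,5}}
  round 2: {{0},{1},{2},{3},{4},{5},{6},{7}}
Fixed point at round 3; 8 class(es).
[5]={5}  [1]={1}

Answer: NOT BISIMILAR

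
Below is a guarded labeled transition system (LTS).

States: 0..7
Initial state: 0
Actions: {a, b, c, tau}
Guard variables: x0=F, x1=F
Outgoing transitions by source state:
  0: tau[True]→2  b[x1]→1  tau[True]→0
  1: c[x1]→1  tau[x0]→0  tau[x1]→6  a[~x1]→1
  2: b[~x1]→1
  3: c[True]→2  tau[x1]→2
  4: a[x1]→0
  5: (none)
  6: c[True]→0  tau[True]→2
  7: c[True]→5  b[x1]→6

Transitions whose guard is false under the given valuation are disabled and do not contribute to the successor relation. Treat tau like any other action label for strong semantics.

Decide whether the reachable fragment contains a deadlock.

Reachable = {0,1,2}
  0: tau→0  tau→2  [deg 2]
  1: a→1  [deg 1]
  2: b→1  [deg 1]

Answer: DEADLOCK-FREE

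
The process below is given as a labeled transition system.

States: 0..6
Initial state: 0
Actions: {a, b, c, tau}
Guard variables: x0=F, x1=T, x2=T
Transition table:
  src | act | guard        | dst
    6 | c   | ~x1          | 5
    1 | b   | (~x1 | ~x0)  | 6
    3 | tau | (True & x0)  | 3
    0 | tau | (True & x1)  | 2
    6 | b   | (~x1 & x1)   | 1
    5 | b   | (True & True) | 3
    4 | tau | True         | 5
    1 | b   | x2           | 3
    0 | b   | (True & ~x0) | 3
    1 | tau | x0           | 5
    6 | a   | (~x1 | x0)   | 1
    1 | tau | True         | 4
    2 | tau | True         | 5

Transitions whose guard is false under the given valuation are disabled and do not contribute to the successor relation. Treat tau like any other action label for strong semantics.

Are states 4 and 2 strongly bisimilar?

Refine partition for ~:
  round 0: {{0,1,2,3,4,5,6}}
  round 1: {{0,1},{2,4},{3,6},{5}}
Fixed point at round 2; 4 class(es).
class of 4: {2,4}; class of 2: {2,4}

Answer: BISIMILAR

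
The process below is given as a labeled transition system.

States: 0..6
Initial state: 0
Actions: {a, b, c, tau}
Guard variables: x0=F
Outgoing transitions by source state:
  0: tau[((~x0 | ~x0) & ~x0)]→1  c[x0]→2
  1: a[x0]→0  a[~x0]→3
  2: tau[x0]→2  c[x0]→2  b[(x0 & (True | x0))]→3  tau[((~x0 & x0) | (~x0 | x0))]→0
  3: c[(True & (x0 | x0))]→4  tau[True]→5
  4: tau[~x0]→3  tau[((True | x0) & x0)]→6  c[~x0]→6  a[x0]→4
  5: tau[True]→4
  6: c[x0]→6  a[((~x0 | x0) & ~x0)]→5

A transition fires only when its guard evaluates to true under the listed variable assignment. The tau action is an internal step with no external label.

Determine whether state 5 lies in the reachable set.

Answer: REACHABLE

Analysis:
8 transition(s) survive guard evaluation.
L0 = {0}
L1 = {1}  cumulative {0,1}
L2 = {3}  cumulative {0,1,3}
L3 = {5}  cumulative {0,1,3,5}
L4 = {4}  cumulative {0,1,3,4,5}
L5 = {6}  cumulative {0,1,3,4,5,6}
Reachable = {0,1,3,4,5,6}
trace reaching 5: tau·a·tau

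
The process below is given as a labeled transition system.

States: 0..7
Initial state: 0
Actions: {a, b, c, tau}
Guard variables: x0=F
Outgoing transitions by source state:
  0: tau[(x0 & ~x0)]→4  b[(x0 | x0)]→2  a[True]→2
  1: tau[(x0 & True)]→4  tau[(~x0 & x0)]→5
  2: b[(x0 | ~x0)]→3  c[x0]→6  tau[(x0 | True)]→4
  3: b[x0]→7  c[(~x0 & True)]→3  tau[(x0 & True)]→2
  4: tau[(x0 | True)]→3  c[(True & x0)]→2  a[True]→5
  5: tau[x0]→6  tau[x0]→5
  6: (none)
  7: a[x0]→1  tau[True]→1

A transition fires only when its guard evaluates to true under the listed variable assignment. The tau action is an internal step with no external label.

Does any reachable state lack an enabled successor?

Reach set: {0,2,3,4,5}
  0: a→2  [1 out]
  2: b→3  tau→4  [2 out]
  3: c→3  [1 out]
  4: a→5  tau→3  [2 out]
  5: ∅  [STUCK]
Path to 5: a·tau·a

Answer: DEADLOCK at state 5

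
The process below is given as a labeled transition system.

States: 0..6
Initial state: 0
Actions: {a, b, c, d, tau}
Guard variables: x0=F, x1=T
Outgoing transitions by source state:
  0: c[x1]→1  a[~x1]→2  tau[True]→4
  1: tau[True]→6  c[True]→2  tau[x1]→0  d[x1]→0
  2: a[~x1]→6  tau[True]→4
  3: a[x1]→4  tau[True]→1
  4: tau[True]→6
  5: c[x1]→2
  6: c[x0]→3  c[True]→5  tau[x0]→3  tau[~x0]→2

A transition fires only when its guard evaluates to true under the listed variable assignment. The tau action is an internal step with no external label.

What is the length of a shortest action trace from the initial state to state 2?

Answer: 2

Working:
BFS to 2:
  depth 0: {0}
  depth 1: {1,4}
  depth 2: {2,6}
first hit 2 at d=2 via c·c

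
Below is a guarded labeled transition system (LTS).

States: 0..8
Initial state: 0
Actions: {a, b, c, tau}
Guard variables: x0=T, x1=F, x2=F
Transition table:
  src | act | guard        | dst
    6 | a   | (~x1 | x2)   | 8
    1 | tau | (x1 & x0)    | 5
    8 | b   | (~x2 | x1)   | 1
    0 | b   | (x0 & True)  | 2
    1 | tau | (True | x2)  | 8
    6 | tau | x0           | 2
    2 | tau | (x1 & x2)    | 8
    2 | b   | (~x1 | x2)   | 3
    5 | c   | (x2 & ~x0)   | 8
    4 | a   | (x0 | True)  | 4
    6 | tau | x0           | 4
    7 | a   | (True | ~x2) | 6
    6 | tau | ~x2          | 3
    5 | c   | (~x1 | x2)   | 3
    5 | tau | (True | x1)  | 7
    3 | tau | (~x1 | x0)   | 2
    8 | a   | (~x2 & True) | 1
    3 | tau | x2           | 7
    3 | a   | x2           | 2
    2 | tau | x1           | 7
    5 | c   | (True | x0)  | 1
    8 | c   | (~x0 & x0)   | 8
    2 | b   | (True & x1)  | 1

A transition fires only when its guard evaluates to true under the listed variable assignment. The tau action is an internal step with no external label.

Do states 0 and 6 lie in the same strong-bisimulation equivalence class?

Compute ~ classes (split until stable):
  P[0] = {{0,1,2,3,4,5,6,7,8}}
  P[1] = {{0,2},{1,3},{4,7},{5},{6},{8}}
  P[2] = {{0},{1},{2},{3},{4},{5},{6},{7},{8}}
9 equivalence class(es) (converged in 3)
class of 0: {0}; class of 6: {6}

Answer: NOT BISIMILAR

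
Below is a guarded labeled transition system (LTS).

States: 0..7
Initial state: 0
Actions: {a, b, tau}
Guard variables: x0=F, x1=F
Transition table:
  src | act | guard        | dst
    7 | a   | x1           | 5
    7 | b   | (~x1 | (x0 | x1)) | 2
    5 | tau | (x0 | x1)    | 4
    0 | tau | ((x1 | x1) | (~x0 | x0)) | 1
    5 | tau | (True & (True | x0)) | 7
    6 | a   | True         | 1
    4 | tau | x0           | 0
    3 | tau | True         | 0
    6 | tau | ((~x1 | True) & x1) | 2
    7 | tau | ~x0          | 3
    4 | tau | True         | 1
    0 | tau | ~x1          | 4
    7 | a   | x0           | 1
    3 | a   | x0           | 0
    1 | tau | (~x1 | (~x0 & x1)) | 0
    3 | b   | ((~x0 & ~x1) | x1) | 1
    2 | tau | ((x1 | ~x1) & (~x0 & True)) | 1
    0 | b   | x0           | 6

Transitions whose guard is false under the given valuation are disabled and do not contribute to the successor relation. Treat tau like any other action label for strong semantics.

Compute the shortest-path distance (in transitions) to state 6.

Answer: UNREACHABLE

Analysis:
Layered search for 6:
  depth 0: {0}
  depth 1: {1,4}
6 never appears.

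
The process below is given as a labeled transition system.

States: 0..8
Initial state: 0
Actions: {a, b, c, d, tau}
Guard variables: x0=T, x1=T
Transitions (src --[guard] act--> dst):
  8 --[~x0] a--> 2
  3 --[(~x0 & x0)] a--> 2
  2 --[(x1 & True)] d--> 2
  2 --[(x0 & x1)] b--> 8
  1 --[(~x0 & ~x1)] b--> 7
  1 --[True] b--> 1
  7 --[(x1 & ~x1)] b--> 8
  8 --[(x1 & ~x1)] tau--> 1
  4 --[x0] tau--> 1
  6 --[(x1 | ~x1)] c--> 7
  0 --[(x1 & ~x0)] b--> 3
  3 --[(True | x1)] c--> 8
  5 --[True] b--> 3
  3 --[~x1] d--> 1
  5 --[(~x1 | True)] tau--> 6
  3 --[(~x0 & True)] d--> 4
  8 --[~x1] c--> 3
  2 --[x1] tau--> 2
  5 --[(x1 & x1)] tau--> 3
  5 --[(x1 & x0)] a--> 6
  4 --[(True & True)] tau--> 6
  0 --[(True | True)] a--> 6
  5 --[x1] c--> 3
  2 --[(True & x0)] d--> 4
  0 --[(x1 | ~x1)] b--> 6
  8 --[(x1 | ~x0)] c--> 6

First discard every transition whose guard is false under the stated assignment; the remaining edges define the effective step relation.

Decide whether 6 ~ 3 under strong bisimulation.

Refine partition for ~:
  round 0: {{0,1,2,3,4,5,6,7,8}}
  round 1: {{0},{1},{2},{3,6,8},{4},{5},{7}}
  round 2: {{0},{1},{2},{3,8},{4},{5},{6},{7}}
  round 3: {{0},{1},{2},{3},{4},{5},{6},{7},{8}}
stable after 4 split(s): 9 block(s)
class of 6: {6}; class of 3: {3}

Answer: NOT BISIMILAR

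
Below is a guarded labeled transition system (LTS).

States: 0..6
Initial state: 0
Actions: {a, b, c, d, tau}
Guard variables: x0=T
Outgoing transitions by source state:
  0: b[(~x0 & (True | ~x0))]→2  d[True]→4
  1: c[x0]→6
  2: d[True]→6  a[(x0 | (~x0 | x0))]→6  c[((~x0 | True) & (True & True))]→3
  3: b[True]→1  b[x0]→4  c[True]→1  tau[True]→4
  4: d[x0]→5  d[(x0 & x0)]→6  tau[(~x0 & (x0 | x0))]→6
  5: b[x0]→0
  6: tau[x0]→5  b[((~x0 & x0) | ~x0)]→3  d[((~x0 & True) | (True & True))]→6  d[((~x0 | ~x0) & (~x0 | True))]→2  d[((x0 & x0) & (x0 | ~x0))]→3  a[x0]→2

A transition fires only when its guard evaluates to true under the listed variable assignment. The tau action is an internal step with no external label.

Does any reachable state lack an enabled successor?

Answer: DEADLOCK-FREE

Working:
Reach set: {0,1,2,3,4,5,6}
  0: d→4  [deg 1]
  1: c→6  [deg 1]
  2: a→6  c→3  d→6  [deg 3]
  3: b→1  b→4  c→1  tau→4  [deg 4]
  4: d→5  d→6  [deg 2]
  5: b→0  [deg 1]
  6: a→2  d→3  d→6  tau→5  [deg 4]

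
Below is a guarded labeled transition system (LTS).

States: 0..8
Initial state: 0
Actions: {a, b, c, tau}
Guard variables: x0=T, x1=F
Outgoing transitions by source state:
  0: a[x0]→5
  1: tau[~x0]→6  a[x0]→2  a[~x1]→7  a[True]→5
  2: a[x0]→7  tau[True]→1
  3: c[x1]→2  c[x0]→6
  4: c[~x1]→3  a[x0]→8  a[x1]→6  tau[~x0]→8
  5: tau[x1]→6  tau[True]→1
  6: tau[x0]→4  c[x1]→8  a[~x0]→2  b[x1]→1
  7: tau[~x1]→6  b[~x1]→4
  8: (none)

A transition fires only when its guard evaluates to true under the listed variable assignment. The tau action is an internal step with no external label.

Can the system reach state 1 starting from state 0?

Answer: REACHABLE

Analysis:
After dropping false guards: 13 live edges.
L0 = {0}
L1 = {5}  cumulative {0,5}
L2 = {1}  cumulative {0,1,5}
L3 = {2,7}  cumulative {0,1,2,5,7}
L4 = {4,6}  cumulative {0,1,2,4,5,6,7}
L5 = {3,8}  cumulative {0,1,2,3,4,5,6,7,8}
Reachable = {0,1,2,3,4,5,6,7,8}
witness 1: a·tau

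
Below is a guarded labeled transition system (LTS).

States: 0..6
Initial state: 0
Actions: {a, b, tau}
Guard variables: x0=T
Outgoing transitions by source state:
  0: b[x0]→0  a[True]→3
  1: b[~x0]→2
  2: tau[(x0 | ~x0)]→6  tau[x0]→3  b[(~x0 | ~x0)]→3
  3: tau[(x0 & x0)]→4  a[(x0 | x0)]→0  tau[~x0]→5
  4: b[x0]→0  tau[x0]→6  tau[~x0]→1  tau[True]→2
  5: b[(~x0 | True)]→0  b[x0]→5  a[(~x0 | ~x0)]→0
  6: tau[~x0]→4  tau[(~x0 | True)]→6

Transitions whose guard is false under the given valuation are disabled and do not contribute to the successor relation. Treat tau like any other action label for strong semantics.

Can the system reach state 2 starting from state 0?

12 transition(s) survive guard evaluation.
depth 0: {0}
depth 1: {3}  now seen {0,3}
depth 2: {4}  now seen {0,3,4}
depth 3: {2,6}  now seen {0,2,3,4,6}
R = {0,2,3,4,6}
Path to 2: a·tau·tau

Answer: REACHABLE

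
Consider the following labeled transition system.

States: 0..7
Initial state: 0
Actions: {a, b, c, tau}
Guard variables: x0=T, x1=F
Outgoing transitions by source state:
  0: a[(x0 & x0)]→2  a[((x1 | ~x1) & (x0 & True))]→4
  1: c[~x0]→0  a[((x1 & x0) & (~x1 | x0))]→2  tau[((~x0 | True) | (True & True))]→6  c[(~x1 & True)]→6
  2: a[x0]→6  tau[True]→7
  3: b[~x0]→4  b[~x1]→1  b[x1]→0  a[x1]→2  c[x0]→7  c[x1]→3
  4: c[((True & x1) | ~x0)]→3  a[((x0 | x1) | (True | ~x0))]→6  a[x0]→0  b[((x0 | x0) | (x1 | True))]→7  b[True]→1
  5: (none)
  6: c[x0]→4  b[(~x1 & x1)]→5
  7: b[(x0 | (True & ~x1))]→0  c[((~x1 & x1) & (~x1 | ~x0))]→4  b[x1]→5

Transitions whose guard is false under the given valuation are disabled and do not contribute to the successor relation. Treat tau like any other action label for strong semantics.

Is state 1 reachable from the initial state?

Answer: REACHABLE

Working:
Guard filter leaves 14 enabled edge(s).
Layer 0: {0}
Layer 1: {2,4}  total {0,2,4}
Layer 2: {1,6,7}  total {0,1,2,4,6,7}
R = {0,1,2,4,6,7}
witness 1: a·b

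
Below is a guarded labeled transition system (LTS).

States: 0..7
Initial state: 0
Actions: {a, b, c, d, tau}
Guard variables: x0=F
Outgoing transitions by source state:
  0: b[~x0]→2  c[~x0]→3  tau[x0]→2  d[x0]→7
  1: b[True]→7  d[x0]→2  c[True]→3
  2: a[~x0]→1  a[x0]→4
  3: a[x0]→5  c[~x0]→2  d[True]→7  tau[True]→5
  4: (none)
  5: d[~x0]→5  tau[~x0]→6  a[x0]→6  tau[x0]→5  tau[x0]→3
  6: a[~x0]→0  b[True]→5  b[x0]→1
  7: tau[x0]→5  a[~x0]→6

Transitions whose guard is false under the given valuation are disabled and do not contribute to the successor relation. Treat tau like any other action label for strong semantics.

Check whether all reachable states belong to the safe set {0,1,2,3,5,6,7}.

Allowed set {0,1,2,3,5,6,7}
Reach set: {0,1,2,3,5,6,7}
  0: ✓
  1: ✓
  2: ✓
  3: ✓
  5: ✓
  6: ✓
  7: ✓

Answer: INVARIANT HOLDS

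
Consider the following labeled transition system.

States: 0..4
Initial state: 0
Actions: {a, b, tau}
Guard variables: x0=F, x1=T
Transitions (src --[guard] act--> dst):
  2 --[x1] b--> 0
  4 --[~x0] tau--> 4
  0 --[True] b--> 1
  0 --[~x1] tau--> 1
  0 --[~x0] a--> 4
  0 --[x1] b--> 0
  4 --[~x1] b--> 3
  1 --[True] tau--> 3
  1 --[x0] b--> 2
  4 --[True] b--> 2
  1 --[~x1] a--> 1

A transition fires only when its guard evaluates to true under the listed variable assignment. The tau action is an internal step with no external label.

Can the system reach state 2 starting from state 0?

Answer: REACHABLE

Trace:
Guard filter leaves 7 enabled edge(s).
L0 = {0}
L1 = {1,4}  total {0,1,4}
L2 = {2,3}  total {0,1,2,3,4}
Reachable = {0,1,2,3,4}
trace reaching 2: a·b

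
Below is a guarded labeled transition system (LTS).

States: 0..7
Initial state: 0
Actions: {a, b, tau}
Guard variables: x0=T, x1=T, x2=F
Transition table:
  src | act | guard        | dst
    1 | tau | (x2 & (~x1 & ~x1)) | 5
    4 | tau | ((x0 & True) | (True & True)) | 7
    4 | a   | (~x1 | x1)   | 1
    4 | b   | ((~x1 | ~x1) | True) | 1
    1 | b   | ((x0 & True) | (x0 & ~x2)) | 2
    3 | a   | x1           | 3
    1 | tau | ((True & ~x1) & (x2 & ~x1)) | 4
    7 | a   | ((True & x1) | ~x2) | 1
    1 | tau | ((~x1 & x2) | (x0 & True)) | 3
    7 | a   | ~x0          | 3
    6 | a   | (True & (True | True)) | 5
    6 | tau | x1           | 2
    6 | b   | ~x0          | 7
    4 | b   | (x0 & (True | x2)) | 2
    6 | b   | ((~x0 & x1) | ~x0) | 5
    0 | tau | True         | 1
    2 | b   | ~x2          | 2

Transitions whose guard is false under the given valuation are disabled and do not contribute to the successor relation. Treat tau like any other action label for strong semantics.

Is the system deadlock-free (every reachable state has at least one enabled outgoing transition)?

Reach set: {0,1,2,3}
  0: tau→1  [deg 1]
  1: b→2  tau→3  [deg 2]
  2: b→2  [deg 1]
  3: a→3  [deg 1]

Answer: DEADLOCK-FREE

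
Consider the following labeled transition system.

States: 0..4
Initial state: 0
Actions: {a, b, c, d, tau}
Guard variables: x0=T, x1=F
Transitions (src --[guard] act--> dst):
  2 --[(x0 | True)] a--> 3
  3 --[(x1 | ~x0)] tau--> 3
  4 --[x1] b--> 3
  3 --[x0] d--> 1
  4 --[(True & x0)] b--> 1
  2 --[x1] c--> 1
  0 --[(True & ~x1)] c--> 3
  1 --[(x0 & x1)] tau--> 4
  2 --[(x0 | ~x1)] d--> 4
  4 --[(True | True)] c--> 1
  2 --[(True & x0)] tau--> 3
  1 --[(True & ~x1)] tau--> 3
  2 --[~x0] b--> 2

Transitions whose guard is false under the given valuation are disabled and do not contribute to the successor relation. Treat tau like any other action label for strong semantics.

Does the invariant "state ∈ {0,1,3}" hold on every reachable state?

Inv-set: {0,1,3}
R = {0,1,3}
  0: ok
  1: ok
  3: ok

Answer: INVARIANT HOLDS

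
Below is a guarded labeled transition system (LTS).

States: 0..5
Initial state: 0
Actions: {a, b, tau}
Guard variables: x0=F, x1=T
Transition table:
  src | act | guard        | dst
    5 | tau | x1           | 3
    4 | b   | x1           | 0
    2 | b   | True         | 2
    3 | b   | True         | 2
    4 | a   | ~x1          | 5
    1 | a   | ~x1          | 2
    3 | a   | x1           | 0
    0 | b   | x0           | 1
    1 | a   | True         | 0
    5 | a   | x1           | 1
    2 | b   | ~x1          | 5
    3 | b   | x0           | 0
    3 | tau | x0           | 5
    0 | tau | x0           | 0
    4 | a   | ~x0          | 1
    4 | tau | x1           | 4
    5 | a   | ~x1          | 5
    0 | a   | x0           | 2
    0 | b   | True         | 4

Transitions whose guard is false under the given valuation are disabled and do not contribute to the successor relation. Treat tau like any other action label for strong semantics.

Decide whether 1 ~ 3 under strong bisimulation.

Answer: NOT BISIMILAR

Analysis:
Compute ~ classes (split until stable):
  round 0: {{0,1,2,3,4,5}}
  round 1: {{0,2},{1},{3},{4},{5}}
  round 2: {{0},{1},{2},{3},{4},{5}}
stable after 3 split(s): 6 block(s)
class of 1: {1}; class of 3: {3}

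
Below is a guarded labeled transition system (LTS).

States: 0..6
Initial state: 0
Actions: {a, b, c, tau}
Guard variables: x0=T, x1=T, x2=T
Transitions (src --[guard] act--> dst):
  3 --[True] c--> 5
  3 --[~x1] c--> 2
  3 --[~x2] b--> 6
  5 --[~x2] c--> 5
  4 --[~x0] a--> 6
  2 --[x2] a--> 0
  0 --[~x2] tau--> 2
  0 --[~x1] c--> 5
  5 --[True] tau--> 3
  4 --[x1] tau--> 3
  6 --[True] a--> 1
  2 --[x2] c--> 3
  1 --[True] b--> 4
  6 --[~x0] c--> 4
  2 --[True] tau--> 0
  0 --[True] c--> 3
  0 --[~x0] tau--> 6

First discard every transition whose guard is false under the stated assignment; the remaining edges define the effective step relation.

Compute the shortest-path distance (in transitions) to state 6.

BFS to 6:
  depth 0: {0}
  depth 1: {3}
  depth 2: {5}
6 never appears.

Answer: UNREACHABLE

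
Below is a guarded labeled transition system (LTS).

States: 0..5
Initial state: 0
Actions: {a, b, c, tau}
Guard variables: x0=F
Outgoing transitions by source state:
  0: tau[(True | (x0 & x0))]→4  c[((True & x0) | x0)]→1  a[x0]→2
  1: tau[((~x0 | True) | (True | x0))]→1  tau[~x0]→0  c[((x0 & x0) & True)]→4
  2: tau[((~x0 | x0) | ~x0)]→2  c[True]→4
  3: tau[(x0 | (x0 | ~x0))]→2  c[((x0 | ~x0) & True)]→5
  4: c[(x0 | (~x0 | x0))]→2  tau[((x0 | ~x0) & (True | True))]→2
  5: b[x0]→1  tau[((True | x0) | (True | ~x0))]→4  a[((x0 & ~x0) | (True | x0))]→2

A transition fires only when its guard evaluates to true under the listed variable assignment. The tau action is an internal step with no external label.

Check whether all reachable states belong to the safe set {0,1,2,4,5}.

Safe = {0,1,2,4,5}
Reachable = {0,2,4}
  0: ok
  2: ok
  4: ok

Answer: INVARIANT HOLDS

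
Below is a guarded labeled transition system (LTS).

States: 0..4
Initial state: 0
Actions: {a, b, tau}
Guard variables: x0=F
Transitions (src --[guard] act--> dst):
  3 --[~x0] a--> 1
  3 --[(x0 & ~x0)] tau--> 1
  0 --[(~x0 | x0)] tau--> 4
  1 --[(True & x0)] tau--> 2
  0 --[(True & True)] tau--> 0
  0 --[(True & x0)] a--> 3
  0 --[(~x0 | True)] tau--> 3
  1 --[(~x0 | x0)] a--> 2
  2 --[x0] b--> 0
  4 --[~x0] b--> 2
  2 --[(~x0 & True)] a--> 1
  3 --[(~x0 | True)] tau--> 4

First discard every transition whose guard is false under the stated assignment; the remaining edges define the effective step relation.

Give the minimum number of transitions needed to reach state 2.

BFS to 2:
  Layer 0: {0}
  Layer 1: {3,4}
  Layer 2: {1,2}
first hit 2 at d=2 via tau·b

Answer: 2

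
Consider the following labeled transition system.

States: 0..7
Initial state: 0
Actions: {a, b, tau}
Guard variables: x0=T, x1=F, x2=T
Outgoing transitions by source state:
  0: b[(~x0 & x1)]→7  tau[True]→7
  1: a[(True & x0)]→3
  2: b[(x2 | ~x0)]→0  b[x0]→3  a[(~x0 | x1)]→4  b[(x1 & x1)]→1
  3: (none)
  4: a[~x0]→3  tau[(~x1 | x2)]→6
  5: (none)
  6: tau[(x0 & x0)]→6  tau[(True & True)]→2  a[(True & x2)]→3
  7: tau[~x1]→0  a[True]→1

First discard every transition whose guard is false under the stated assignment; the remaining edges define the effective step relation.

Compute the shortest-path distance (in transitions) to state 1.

Layered search for 1:
  L0 = {0}
  L1 = {7}
  L2 = {1}
first hit 1 at d=2 via tau·a

Answer: 2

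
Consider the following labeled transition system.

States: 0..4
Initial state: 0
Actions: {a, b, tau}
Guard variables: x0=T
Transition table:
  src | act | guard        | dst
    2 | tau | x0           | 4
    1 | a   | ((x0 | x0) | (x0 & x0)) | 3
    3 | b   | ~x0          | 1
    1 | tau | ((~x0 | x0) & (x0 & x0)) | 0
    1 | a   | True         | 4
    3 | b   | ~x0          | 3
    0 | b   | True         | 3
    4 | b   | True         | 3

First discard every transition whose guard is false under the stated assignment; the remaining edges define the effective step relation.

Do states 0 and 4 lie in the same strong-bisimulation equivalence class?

Refine partition for ~:
  P[0] = {{0,1,2,3,4}}
  P[1] = {{0,4},{1},{2},{3}}
Fixed point at round 2; 4 class(es).
class of 0: {0,4}; class of 4: {0,4}

Answer: BISIMILAR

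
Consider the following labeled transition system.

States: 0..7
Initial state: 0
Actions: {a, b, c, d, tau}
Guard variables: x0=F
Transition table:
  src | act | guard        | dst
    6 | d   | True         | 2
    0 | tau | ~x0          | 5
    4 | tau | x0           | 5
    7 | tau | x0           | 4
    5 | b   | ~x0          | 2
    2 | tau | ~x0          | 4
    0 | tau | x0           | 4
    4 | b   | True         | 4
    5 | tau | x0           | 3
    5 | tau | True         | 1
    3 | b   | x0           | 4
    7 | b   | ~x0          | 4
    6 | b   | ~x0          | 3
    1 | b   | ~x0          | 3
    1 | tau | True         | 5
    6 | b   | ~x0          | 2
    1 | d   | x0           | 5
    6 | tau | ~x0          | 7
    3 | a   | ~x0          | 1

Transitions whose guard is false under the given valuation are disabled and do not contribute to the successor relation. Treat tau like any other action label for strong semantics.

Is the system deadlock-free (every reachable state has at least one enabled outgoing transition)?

Answer: DEADLOCK-FREE

Working:
Reach set: {0,1,2,3,4,5}
  0: tau→5  [1 exit(s)]
  1: b→3  tau→5  [2 exit(s)]
  2: tau→4  [1 exit(s)]
  3: a→1  [1 exit(s)]
  4: b→4  [1 exit(s)]
  5: b→2  tau→1  [2 exit(s)]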